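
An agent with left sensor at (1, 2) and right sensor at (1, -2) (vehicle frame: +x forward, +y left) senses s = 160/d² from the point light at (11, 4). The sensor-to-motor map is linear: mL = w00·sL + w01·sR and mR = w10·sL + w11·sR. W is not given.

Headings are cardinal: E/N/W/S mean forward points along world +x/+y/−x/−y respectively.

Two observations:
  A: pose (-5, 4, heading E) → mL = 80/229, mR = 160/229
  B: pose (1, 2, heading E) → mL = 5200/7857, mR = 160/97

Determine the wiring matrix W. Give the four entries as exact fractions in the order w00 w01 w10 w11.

-1/2 1 0 1

obs A: pose=(-5,4,E) → sL=160/229, sR=160/229, mL=80/229, mR=160/229
obs B: pose=(1,2,E) → sL=160/81, sR=160/97, mL=5200/7857, mR=160/97
sensor matrix S = [[160/229, 160/229], [160/81, 160/97]]; det S = -409600/1799253
solve [mL_A; mL_B] = S·[w00; w01] and [mR_A; mR_B] = S·[w10; w11]:
  w00 = -1/2, w01 = 1, w10 = 0, w11 = 1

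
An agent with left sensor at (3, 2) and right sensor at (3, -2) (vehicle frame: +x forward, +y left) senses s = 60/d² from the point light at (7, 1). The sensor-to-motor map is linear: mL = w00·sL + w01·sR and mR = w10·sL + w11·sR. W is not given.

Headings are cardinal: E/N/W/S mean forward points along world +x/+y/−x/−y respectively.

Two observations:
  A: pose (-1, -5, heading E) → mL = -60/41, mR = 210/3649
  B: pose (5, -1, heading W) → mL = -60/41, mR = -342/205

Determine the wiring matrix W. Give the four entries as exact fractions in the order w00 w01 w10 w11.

obs A: pose=(-1,-5,E) → sL=60/41, sR=60/89, mL=-60/41, mR=210/3649
obs B: pose=(5,-1,W) → sL=60/41, sR=12/5, mL=-60/41, mR=-342/205
sensor matrix S = [[60/41, 60/89], [60/41, 12/5]]; det S = 9216/3649
solve [mL_A; mL_B] = S·[w00; w01] and [mR_A; mR_B] = S·[w10; w11]:
  w00 = -1, w01 = 0, w10 = 1/2, w11 = -1

-1 0 1/2 -1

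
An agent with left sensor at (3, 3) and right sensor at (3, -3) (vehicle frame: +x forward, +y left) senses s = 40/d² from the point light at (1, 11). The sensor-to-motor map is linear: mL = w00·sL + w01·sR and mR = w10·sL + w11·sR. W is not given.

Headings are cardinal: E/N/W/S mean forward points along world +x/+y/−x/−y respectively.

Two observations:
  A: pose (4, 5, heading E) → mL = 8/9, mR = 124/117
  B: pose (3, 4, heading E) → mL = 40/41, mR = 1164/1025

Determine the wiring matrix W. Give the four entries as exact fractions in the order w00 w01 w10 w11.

obs A: pose=(4,5,E) → sL=8/9, sR=40/117, mL=8/9, mR=124/117
obs B: pose=(3,4,E) → sL=40/41, sR=8/25, mL=40/41, mR=1164/1025
sensor matrix S = [[8/9, 40/117], [40/41, 8/25]]; det S = -5888/119925
solve [mL_A; mL_B] = S·[w00; w01] and [mR_A; mR_B] = S·[w10; w11]:
  w00 = 1, w01 = 0, w10 = 1, w11 = 1/2

1 0 1 1/2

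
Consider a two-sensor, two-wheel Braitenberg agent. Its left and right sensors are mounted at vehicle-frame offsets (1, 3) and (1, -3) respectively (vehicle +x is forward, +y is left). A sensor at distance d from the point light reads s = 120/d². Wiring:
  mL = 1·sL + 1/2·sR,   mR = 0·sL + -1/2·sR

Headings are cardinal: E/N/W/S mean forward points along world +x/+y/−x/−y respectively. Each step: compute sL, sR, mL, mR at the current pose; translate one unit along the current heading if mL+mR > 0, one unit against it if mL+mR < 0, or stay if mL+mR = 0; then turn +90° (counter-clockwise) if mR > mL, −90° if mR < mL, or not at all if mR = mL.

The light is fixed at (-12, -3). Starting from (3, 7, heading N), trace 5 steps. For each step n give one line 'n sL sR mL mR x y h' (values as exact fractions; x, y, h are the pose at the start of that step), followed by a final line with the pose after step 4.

0 24/53 24/89 2772/4717 -12/89 3 7 N
1 30/113 3/8 819/1808 -3/16 3 8 E
2 120/461 120/269 59940/124009 -60/269 4 8 S
3 60/137 60/197 15930/26989 -30/197 4 7 W
4 24/53 24/89 2772/4717 -12/89 3 7 N
final 3 8 E

n=0: pose=(3,7,N); sL=24/53, sR=24/89; mL=2772/4717, mR=-12/89; mL+mR=24/53 → advance +1; mR−mL=-3408/4717 → turn -1·90°
n=1: pose=(3,8,E); sL=30/113, sR=3/8; mL=819/1808, mR=-3/16; mL+mR=30/113 → advance +1; mR−mL=-579/904 → turn -1·90°
n=2: pose=(4,8,S); sL=120/461, sR=120/269; mL=59940/124009, mR=-60/269; mL+mR=120/461 → advance +1; mR−mL=-87600/124009 → turn -1·90°
n=3: pose=(4,7,W); sL=60/137, sR=60/197; mL=15930/26989, mR=-30/197; mL+mR=60/137 → advance +1; mR−mL=-20040/26989 → turn -1·90°
n=4: pose=(3,7,N); sL=24/53, sR=24/89; mL=2772/4717, mR=-12/89; mL+mR=24/53 → advance +1; mR−mL=-3408/4717 → turn -1·90°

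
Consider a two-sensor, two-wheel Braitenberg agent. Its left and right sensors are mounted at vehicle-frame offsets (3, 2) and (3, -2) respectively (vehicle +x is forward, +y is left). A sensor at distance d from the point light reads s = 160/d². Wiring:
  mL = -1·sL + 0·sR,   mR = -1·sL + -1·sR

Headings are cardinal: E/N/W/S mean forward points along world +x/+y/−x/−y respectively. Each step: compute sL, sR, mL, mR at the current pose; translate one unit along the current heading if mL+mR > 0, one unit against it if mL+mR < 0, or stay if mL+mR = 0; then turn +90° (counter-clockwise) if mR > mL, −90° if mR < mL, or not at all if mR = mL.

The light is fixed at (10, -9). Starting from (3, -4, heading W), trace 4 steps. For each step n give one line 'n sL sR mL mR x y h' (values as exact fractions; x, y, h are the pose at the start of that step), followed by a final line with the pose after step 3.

n=0: pose=(3,-4,W); sL=160/109, sR=160/149; mL=-160/109, mR=-41280/16241; mL+mR=-65120/16241 → advance -1; mR−mL=-160/149 → turn -1·90°
n=1: pose=(4,-4,N); sL=5/4, sR=2; mL=-5/4, mR=-13/4; mL+mR=-9/2 → advance -1; mR−mL=-2 → turn -1·90°
n=2: pose=(4,-5,E); sL=32/9, sR=160/13; mL=-32/9, mR=-1856/117; mL+mR=-2272/117 → advance -1; mR−mL=-160/13 → turn -1·90°
n=3: pose=(3,-5,S); sL=80/13, sR=80/41; mL=-80/13, mR=-4320/533; mL+mR=-7600/533 → advance -1; mR−mL=-80/41 → turn -1·90°

0 160/109 160/149 -160/109 -41280/16241 3 -4 W
1 5/4 2 -5/4 -13/4 4 -4 N
2 32/9 160/13 -32/9 -1856/117 4 -5 E
3 80/13 80/41 -80/13 -4320/533 3 -5 S
final 3 -4 W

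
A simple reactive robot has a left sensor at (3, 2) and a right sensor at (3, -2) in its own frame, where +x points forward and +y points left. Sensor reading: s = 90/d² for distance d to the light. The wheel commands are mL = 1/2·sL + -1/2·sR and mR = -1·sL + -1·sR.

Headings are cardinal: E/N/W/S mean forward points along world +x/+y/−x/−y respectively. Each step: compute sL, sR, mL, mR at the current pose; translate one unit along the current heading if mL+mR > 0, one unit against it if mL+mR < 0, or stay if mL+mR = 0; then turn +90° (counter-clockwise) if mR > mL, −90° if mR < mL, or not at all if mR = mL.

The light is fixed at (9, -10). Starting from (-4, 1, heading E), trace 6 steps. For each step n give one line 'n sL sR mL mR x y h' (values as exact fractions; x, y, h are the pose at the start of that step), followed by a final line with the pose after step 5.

n=0: pose=(-4,1,E); sL=90/269, sR=90/181; mL=-3960/48689, mR=-40500/48689; mL+mR=-44460/48689 → advance -1; mR−mL=-36540/48689 → turn -1·90°
n=1: pose=(-5,1,S); sL=45/104, sR=9/32; mL=63/832, mR=-297/416; mL+mR=-531/832 → advance -1; mR−mL=-657/832 → turn -1·90°
n=2: pose=(-5,2,W); sL=90/389, sR=18/97; mL=864/37733, mR=-15732/37733; mL+mR=-14868/37733 → advance -1; mR−mL=-16596/37733 → turn -1·90°
n=3: pose=(-4,2,N); sL=1/5, sR=45/173; mL=-26/865, mR=-398/865; mL+mR=-424/865 → advance -1; mR−mL=-372/865 → turn -1·90°
n=4: pose=(-4,1,E); sL=90/269, sR=90/181; mL=-3960/48689, mR=-40500/48689; mL+mR=-44460/48689 → advance -1; mR−mL=-36540/48689 → turn -1·90°
n=5: pose=(-5,1,S); sL=45/104, sR=9/32; mL=63/832, mR=-297/416; mL+mR=-531/832 → advance -1; mR−mL=-657/832 → turn -1·90°

0 90/269 90/181 -3960/48689 -40500/48689 -4 1 E
1 45/104 9/32 63/832 -297/416 -5 1 S
2 90/389 18/97 864/37733 -15732/37733 -5 2 W
3 1/5 45/173 -26/865 -398/865 -4 2 N
4 90/269 90/181 -3960/48689 -40500/48689 -4 1 E
5 45/104 9/32 63/832 -297/416 -5 1 S
final -5 2 W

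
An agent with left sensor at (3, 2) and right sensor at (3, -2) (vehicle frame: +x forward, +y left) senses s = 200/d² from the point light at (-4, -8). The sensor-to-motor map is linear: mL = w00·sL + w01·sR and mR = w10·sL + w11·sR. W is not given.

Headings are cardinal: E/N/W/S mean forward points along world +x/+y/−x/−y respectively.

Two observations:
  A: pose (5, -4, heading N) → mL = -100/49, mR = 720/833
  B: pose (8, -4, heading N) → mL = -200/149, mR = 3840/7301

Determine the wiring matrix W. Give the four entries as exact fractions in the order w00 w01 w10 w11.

-1 0 1 -1

obs A: pose=(5,-4,N) → sL=100/49, sR=20/17, mL=-100/49, mR=720/833
obs B: pose=(8,-4,N) → sL=200/149, sR=40/49, mL=-200/149, mR=3840/7301
sensor matrix S = [[100/49, 20/17], [200/149, 40/49]]; det S = 528000/6081733
solve [mL_A; mL_B] = S·[w00; w01] and [mR_A; mR_B] = S·[w10; w11]:
  w00 = -1, w01 = 0, w10 = 1, w11 = -1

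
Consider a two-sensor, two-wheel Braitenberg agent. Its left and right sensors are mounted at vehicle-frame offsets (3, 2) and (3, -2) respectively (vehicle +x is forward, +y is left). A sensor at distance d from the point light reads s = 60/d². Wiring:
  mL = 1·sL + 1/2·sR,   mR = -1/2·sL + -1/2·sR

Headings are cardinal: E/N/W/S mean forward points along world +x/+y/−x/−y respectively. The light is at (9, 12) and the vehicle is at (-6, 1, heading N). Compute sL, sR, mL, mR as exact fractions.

left sensor world pos  = (-8, 4); dL² = 353
right sensor world pos = (-4, 4); dR² = 233
sL = 60/353 = 60/353
sR = 60/233 = 60/233
mL = 1·sL + 1/2·sR = 24570/82249
mR = -1/2·sL + -1/2·sR = -17580/82249

60/353 60/233 24570/82249 -17580/82249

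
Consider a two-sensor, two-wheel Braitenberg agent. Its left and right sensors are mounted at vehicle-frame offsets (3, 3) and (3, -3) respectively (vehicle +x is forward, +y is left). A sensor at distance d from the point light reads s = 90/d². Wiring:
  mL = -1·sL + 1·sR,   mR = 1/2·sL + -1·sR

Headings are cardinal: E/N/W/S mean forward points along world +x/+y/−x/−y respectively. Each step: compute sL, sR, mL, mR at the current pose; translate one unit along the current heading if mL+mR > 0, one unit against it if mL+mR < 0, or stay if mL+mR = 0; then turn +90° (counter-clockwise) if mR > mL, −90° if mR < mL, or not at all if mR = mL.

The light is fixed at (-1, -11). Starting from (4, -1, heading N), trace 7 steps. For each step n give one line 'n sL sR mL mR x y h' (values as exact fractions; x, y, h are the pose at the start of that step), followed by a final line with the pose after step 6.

n=0: pose=(4,-1,N); sL=90/173, sR=90/233; mL=-5400/40309, mR=-5085/40309; mL+mR=-45/173 → advance -1; mR−mL=315/40309 → turn +1·90°
n=1: pose=(4,-2,W); sL=9/4, sR=45/74; mL=-243/148, mR=153/296; mL+mR=-9/8 → advance -1; mR−mL=639/296 → turn +1·90°
n=2: pose=(5,-2,S); sL=10/13, sR=2; mL=16/13, mR=-21/13; mL+mR=-5/13 → advance -1; mR−mL=-37/13 → turn -1·90°
n=3: pose=(5,-1,W); sL=45/29, sR=45/89; mL=-2700/2581, mR=1395/5162; mL+mR=-45/58 → advance -1; mR−mL=6795/5162 → turn +1·90°
n=4: pose=(6,-1,S); sL=90/149, sR=18/13; mL=1512/1937, mR=-2097/1937; mL+mR=-45/149 → advance -1; mR−mL=-3609/1937 → turn -1·90°
n=5: pose=(6,0,W); sL=9/8, sR=45/106; mL=-297/424, mR=117/848; mL+mR=-9/16 → advance -1; mR−mL=711/848 → turn +1·90°
n=6: pose=(7,0,S); sL=18/37, sR=90/89; mL=1728/3293, mR=-2529/3293; mL+mR=-9/37 → advance -1; mR−mL=-4257/3293 → turn -1·90°

0 90/173 90/233 -5400/40309 -5085/40309 4 -1 N
1 9/4 45/74 -243/148 153/296 4 -2 W
2 10/13 2 16/13 -21/13 5 -2 S
3 45/29 45/89 -2700/2581 1395/5162 5 -1 W
4 90/149 18/13 1512/1937 -2097/1937 6 -1 S
5 9/8 45/106 -297/424 117/848 6 0 W
6 18/37 90/89 1728/3293 -2529/3293 7 0 S
final 7 1 W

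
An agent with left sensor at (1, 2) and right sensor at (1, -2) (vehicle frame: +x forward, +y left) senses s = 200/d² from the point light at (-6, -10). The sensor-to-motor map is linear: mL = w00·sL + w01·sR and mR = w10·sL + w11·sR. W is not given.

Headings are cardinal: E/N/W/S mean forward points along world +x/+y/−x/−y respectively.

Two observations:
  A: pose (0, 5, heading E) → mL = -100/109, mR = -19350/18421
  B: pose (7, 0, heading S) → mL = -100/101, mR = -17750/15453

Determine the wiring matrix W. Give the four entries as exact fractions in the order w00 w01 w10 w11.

0 -1 -1 -1/2

obs A: pose=(0,5,E) → sL=100/169, sR=100/109, mL=-100/109, mR=-19350/18421
obs B: pose=(7,0,S) → sL=100/153, sR=100/101, mL=-100/101, mR=-17750/15453
sensor matrix S = [[100/169, 100/109], [100/153, 100/101]]; det S = -3920000/284659713
solve [mL_A; mL_B] = S·[w00; w01] and [mR_A; mR_B] = S·[w10; w11]:
  w00 = 0, w01 = -1, w10 = -1, w11 = -1/2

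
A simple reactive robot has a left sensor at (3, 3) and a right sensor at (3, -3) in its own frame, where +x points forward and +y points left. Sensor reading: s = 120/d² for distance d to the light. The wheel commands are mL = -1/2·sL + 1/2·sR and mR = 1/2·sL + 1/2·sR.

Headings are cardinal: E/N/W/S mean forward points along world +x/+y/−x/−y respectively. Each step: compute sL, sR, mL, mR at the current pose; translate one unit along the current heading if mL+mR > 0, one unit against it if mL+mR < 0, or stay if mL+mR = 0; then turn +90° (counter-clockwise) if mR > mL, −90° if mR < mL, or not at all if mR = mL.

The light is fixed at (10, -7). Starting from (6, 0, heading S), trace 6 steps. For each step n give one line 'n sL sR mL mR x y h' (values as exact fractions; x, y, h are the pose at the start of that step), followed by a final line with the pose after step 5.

n=0: pose=(6,0,S); sL=120/17, sR=24/13; mL=-576/221, mR=984/221; mL+mR=24/13 → advance +1; mR−mL=120/17 → turn +1·90°
n=1: pose=(6,-1,E); sL=60/41, sR=12; mL=216/41, mR=276/41; mL+mR=12 → advance +1; mR−mL=60/41 → turn +1·90°
n=2: pose=(7,-1,N); sL=40/39, sR=40/27; mL=80/351, mR=440/351; mL+mR=40/27 → advance +1; mR−mL=40/39 → turn +1·90°
n=3: pose=(7,0,W); sL=30/13, sR=15/17; mL=-315/442, mR=705/442; mL+mR=15/17 → advance +1; mR−mL=30/13 → turn +1·90°
n=4: pose=(6,0,S); sL=120/17, sR=24/13; mL=-576/221, mR=984/221; mL+mR=24/13 → advance +1; mR−mL=120/17 → turn +1·90°
n=5: pose=(6,-1,E); sL=60/41, sR=12; mL=216/41, mR=276/41; mL+mR=12 → advance +1; mR−mL=60/41 → turn +1·90°

0 120/17 24/13 -576/221 984/221 6 0 S
1 60/41 12 216/41 276/41 6 -1 E
2 40/39 40/27 80/351 440/351 7 -1 N
3 30/13 15/17 -315/442 705/442 7 0 W
4 120/17 24/13 -576/221 984/221 6 0 S
5 60/41 12 216/41 276/41 6 -1 E
final 7 -1 N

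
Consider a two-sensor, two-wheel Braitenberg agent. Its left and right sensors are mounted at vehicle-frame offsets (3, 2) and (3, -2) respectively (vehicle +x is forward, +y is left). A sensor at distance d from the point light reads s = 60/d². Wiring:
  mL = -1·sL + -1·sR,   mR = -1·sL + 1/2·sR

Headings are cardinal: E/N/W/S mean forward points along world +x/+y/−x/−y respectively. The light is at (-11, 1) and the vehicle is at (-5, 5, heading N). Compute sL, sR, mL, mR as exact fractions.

left sensor world pos  = (-7, 8); dL² = 65
right sensor world pos = (-3, 8); dR² = 113
sL = 60/65 = 12/13
sR = 60/113 = 60/113
mL = -1·sL + -1·sR = -2136/1469
mR = -1·sL + 1/2·sR = -966/1469

12/13 60/113 -2136/1469 -966/1469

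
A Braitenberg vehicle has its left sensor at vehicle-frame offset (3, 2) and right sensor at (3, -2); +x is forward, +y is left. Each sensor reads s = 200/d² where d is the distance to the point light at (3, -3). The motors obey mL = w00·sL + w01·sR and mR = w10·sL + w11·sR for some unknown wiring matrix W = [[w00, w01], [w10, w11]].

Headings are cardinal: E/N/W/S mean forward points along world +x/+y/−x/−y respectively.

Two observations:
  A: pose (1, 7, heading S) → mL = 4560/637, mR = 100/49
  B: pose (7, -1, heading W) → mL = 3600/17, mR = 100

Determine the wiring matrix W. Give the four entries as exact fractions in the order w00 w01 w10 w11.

1 1 1/2 0

obs A: pose=(1,7,S) → sL=200/49, sR=40/13, mL=4560/637, mR=100/49
obs B: pose=(7,-1,W) → sL=200, sR=200/17, mL=3600/17, mR=100
sensor matrix S = [[200/49, 40/13], [200, 200/17]]; det S = -6144000/10829
solve [mL_A; mL_B] = S·[w00; w01] and [mR_A; mR_B] = S·[w10; w11]:
  w00 = 1, w01 = 1, w10 = 1/2, w11 = 0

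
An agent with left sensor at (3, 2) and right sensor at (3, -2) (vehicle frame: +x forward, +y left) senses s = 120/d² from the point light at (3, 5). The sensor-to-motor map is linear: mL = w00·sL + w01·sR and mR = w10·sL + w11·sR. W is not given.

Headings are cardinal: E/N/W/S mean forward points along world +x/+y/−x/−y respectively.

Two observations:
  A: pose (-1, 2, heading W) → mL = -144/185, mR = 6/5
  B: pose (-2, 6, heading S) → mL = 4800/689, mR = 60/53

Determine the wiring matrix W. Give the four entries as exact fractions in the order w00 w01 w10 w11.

1 -1 0 1/2

obs A: pose=(-1,2,W) → sL=60/37, sR=12/5, mL=-144/185, mR=6/5
obs B: pose=(-2,6,S) → sL=120/13, sR=120/53, mL=4800/689, mR=60/53
sensor matrix S = [[60/37, 12/5], [120/13, 120/53]]; det S = -471168/25493
solve [mL_A; mL_B] = S·[w00; w01] and [mR_A; mR_B] = S·[w10; w11]:
  w00 = 1, w01 = -1, w10 = 0, w11 = 1/2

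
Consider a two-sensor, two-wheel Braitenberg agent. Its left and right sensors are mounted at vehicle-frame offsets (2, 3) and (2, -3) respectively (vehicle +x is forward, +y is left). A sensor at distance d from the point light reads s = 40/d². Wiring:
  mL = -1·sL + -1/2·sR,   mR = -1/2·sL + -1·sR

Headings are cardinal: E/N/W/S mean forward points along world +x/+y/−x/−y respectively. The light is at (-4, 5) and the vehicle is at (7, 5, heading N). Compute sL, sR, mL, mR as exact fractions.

left sensor world pos  = (4, 7); dL² = 68
right sensor world pos = (10, 7); dR² = 200
sL = 40/68 = 10/17
sR = 40/200 = 1/5
mL = -1·sL + -1/2·sR = -117/170
mR = -1/2·sL + -1·sR = -42/85

10/17 1/5 -117/170 -42/85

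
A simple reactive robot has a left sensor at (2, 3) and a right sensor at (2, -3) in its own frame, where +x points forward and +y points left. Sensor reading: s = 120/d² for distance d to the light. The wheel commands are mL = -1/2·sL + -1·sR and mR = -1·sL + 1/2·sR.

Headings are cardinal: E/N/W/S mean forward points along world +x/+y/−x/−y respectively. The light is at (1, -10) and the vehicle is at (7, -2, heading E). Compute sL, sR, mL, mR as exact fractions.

left sensor world pos  = (9, 1); dL² = 185
right sensor world pos = (9, -5); dR² = 89
sL = 120/185 = 24/37
sR = 120/89 = 120/89
mL = -1/2·sL + -1·sR = -5508/3293
mR = -1·sL + 1/2·sR = 84/3293

24/37 120/89 -5508/3293 84/3293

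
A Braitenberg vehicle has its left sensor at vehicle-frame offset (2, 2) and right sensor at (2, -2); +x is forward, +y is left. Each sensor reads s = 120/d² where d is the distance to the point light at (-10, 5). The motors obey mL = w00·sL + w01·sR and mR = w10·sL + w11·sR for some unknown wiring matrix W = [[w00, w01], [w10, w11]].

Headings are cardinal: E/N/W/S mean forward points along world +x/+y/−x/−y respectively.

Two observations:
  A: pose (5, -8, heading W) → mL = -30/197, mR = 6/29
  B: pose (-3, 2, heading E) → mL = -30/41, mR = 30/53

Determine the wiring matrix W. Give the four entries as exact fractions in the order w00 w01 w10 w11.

-1/2 0 0 1/2

obs A: pose=(5,-8,W) → sL=60/197, sR=12/29, mL=-30/197, mR=6/29
obs B: pose=(-3,2,E) → sL=60/41, sR=60/53, mL=-30/41, mR=30/53
sensor matrix S = [[60/197, 12/29], [60/41, 60/53]]; det S = -3237120/12414349
solve [mL_A; mL_B] = S·[w00; w01] and [mR_A; mR_B] = S·[w10; w11]:
  w00 = -1/2, w01 = 0, w10 = 0, w11 = 1/2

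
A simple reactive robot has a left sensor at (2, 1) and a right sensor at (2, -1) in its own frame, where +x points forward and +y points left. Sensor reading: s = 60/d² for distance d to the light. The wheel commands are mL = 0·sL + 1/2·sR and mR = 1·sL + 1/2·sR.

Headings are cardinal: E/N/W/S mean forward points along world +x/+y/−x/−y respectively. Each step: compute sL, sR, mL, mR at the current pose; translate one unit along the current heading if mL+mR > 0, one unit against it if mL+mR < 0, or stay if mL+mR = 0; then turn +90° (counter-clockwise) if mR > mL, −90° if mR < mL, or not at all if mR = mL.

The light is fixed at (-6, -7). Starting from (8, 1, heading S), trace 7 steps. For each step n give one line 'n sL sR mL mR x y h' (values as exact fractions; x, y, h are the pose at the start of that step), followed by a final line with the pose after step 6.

0 20/87 12/41 6/41 1342/3567 8 1 S
1 3/16 15/73 15/146 339/1168 8 0 E
2 60/277 60/337 30/337 28530/93349 9 0 N
3 30/109 6/25 3/25 1077/2725 9 1 W
4 20/87 12/41 6/41 1342/3567 8 1 S
5 3/16 15/73 15/146 339/1168 8 0 E
6 60/277 60/337 30/337 28530/93349 9 0 N
final 9 1 W

n=0: pose=(8,1,S); sL=20/87, sR=12/41; mL=6/41, mR=1342/3567; mL+mR=1864/3567 → advance +1; mR−mL=20/87 → turn +1·90°
n=1: pose=(8,0,E); sL=3/16, sR=15/73; mL=15/146, mR=339/1168; mL+mR=459/1168 → advance +1; mR−mL=3/16 → turn +1·90°
n=2: pose=(9,0,N); sL=60/277, sR=60/337; mL=30/337, mR=28530/93349; mL+mR=36840/93349 → advance +1; mR−mL=60/277 → turn +1·90°
n=3: pose=(9,1,W); sL=30/109, sR=6/25; mL=3/25, mR=1077/2725; mL+mR=1404/2725 → advance +1; mR−mL=30/109 → turn +1·90°
n=4: pose=(8,1,S); sL=20/87, sR=12/41; mL=6/41, mR=1342/3567; mL+mR=1864/3567 → advance +1; mR−mL=20/87 → turn +1·90°
n=5: pose=(8,0,E); sL=3/16, sR=15/73; mL=15/146, mR=339/1168; mL+mR=459/1168 → advance +1; mR−mL=3/16 → turn +1·90°
n=6: pose=(9,0,N); sL=60/277, sR=60/337; mL=30/337, mR=28530/93349; mL+mR=36840/93349 → advance +1; mR−mL=60/277 → turn +1·90°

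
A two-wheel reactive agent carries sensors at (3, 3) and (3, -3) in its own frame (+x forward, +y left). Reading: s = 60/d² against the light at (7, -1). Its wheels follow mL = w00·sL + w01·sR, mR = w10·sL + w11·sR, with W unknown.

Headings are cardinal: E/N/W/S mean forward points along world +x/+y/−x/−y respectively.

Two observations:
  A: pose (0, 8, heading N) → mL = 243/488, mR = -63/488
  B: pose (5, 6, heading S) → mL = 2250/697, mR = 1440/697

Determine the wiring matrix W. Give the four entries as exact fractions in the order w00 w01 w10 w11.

obs A: pose=(0,8,N) → sL=15/61, sR=3/8, mL=243/488, mR=-63/488
obs B: pose=(5,6,S) → sL=60/17, sR=60/41, mL=2250/697, mR=1440/697
sensor matrix S = [[15/61, 3/8], [60/17, 60/41]]; det S = -81945/85034
solve [mL_A; mL_B] = S·[w00; w01] and [mR_A; mR_B] = S·[w10; w11]:
  w00 = 1/2, w01 = 1, w10 = 1, w11 = -1

1/2 1 1 -1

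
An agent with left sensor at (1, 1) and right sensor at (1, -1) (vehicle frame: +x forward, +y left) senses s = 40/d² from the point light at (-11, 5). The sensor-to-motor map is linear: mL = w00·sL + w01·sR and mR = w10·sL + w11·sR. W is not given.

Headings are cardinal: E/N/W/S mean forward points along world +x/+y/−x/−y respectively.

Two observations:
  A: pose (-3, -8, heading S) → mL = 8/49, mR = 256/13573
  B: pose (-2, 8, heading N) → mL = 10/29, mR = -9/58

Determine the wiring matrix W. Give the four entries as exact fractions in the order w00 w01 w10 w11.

obs A: pose=(-3,-8,S) → sL=40/277, sR=8/49, mL=8/49, mR=256/13573
obs B: pose=(-2,8,N) → sL=1/2, sR=10/29, mL=10/29, mR=-9/58
sensor matrix S = [[40/277, 8/49], [1/2, 10/29]]; det S = -12532/393617
solve [mL_A; mL_B] = S·[w00; w01] and [mR_A; mR_B] = S·[w10; w11]:
  w00 = 0, w01 = 1, w10 = -1, w11 = 1

0 1 -1 1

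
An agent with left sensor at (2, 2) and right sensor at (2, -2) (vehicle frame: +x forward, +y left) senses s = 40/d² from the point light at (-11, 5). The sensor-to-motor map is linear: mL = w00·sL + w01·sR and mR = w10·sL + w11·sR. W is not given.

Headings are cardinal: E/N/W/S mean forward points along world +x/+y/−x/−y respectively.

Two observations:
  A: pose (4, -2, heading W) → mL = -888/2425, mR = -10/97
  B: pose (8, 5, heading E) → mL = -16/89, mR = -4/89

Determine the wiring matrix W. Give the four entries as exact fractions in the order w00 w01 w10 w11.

obs A: pose=(4,-2,W) → sL=4/25, sR=20/97, mL=-888/2425, mR=-10/97
obs B: pose=(8,5,E) → sL=8/89, sR=8/89, mL=-16/89, mR=-4/89
sensor matrix S = [[4/25, 20/97], [8/89, 8/89]]; det S = -896/215825
solve [mL_A; mL_B] = S·[w00; w01] and [mR_A; mR_B] = S·[w10; w11]:
  w00 = -1, w01 = -1, w10 = 0, w11 = -1/2

-1 -1 0 -1/2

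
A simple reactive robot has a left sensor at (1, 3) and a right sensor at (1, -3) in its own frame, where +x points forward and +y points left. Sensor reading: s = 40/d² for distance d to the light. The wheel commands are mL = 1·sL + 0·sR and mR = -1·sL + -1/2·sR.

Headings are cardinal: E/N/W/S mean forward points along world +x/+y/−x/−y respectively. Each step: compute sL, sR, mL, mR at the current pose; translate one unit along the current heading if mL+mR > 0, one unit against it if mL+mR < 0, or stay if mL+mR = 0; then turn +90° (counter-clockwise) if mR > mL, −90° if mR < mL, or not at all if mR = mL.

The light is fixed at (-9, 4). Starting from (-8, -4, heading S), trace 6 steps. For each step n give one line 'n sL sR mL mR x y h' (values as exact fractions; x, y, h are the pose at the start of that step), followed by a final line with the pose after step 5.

0 40/97 8/17 40/97 -1068/1649 -8 -4 S
1 2/5 5/2 2/5 -33/20 -8 -3 W
2 40/37 40/61 40/37 -3180/2257 -7 -3 N
3 20/17 4/13 20/17 -294/221 -7 -4 E
4 40/97 8/17 40/97 -1068/1649 -8 -4 S
5 2/5 5/2 2/5 -33/20 -8 -3 W
final -7 -3 N

n=0: pose=(-8,-4,S); sL=40/97, sR=8/17; mL=40/97, mR=-1068/1649; mL+mR=-4/17 → advance -1; mR−mL=-1748/1649 → turn -1·90°
n=1: pose=(-8,-3,W); sL=2/5, sR=5/2; mL=2/5, mR=-33/20; mL+mR=-5/4 → advance -1; mR−mL=-41/20 → turn -1·90°
n=2: pose=(-7,-3,N); sL=40/37, sR=40/61; mL=40/37, mR=-3180/2257; mL+mR=-20/61 → advance -1; mR−mL=-5620/2257 → turn -1·90°
n=3: pose=(-7,-4,E); sL=20/17, sR=4/13; mL=20/17, mR=-294/221; mL+mR=-2/13 → advance -1; mR−mL=-554/221 → turn -1·90°
n=4: pose=(-8,-4,S); sL=40/97, sR=8/17; mL=40/97, mR=-1068/1649; mL+mR=-4/17 → advance -1; mR−mL=-1748/1649 → turn -1·90°
n=5: pose=(-8,-3,W); sL=2/5, sR=5/2; mL=2/5, mR=-33/20; mL+mR=-5/4 → advance -1; mR−mL=-41/20 → turn -1·90°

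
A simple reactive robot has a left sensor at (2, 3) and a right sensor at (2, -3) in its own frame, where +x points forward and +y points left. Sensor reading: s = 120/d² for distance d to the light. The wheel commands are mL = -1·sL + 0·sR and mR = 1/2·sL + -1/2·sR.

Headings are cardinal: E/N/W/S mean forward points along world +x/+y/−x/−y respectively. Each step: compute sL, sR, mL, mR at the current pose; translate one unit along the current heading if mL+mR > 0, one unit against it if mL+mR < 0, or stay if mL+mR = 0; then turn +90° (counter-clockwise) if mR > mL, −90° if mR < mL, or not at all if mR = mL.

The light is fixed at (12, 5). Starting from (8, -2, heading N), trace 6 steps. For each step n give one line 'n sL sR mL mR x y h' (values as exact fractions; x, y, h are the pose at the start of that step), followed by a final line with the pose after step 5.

n=0: pose=(8,-2,N); sL=60/37, sR=60/13; mL=-60/37, mR=-720/481; mL+mR=-1500/481 → advance -1; mR−mL=60/481 → turn +1·90°
n=1: pose=(8,-3,W); sL=120/157, sR=120/61; mL=-120/157, mR=-5760/9577; mL+mR=-13080/9577 → advance -1; mR−mL=1560/9577 → turn +1·90°
n=2: pose=(9,-3,S); sL=6/5, sR=15/17; mL=-6/5, mR=27/170; mL+mR=-177/170 → advance -1; mR−mL=231/170 → turn +1·90°
n=3: pose=(9,-2,E); sL=120/17, sR=120/101; mL=-120/17, mR=5040/1717; mL+mR=-7080/1717 → advance -1; mR−mL=17160/1717 → turn +1·90°
n=4: pose=(8,-2,N); sL=60/37, sR=60/13; mL=-60/37, mR=-720/481; mL+mR=-1500/481 → advance -1; mR−mL=60/481 → turn +1·90°
n=5: pose=(8,-3,W); sL=120/157, sR=120/61; mL=-120/157, mR=-5760/9577; mL+mR=-13080/9577 → advance -1; mR−mL=1560/9577 → turn +1·90°

0 60/37 60/13 -60/37 -720/481 8 -2 N
1 120/157 120/61 -120/157 -5760/9577 8 -3 W
2 6/5 15/17 -6/5 27/170 9 -3 S
3 120/17 120/101 -120/17 5040/1717 9 -2 E
4 60/37 60/13 -60/37 -720/481 8 -2 N
5 120/157 120/61 -120/157 -5760/9577 8 -3 W
final 9 -3 S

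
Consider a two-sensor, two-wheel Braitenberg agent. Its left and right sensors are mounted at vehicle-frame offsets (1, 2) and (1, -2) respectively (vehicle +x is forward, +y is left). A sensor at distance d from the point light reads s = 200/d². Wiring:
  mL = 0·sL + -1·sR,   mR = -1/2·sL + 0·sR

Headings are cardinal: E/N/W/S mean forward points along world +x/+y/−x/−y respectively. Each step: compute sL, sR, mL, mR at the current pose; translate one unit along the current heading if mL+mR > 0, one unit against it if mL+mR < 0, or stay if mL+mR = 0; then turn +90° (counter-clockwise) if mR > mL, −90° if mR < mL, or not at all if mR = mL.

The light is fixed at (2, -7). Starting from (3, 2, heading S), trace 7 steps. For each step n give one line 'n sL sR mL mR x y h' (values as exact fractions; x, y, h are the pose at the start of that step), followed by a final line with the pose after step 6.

n=0: pose=(3,2,S); sL=200/73, sR=40/13; mL=-40/13, mR=-100/73; mL+mR=-4220/949 → advance -1; mR−mL=1620/949 → turn +1·90°
n=1: pose=(3,3,E); sL=50/37, sR=50/17; mL=-50/17, mR=-25/37; mL+mR=-2275/629 → advance -1; mR−mL=1425/629 → turn +1·90°
n=2: pose=(2,3,N); sL=8/5, sR=8/5; mL=-8/5, mR=-4/5; mL+mR=-12/5 → advance -1; mR−mL=4/5 → turn +1·90°
n=3: pose=(2,2,W); sL=4, sR=100/61; mL=-100/61, mR=-2; mL+mR=-222/61 → advance -1; mR−mL=-22/61 → turn -1·90°
n=4: pose=(3,2,N); sL=200/101, sR=200/109; mL=-200/109, mR=-100/101; mL+mR=-31100/11009 → advance -1; mR−mL=9300/11009 → turn +1·90°
n=5: pose=(3,1,W); sL=50/9, sR=2; mL=-2, mR=-25/9; mL+mR=-43/9 → advance -1; mR−mL=-7/9 → turn -1·90°
n=6: pose=(4,1,N); sL=200/81, sR=200/97; mL=-200/97, mR=-100/81; mL+mR=-25900/7857 → advance -1; mR−mL=6500/7857 → turn +1·90°

0 200/73 40/13 -40/13 -100/73 3 2 S
1 50/37 50/17 -50/17 -25/37 3 3 E
2 8/5 8/5 -8/5 -4/5 2 3 N
3 4 100/61 -100/61 -2 2 2 W
4 200/101 200/109 -200/109 -100/101 3 2 N
5 50/9 2 -2 -25/9 3 1 W
6 200/81 200/97 -200/97 -100/81 4 1 N
final 4 0 W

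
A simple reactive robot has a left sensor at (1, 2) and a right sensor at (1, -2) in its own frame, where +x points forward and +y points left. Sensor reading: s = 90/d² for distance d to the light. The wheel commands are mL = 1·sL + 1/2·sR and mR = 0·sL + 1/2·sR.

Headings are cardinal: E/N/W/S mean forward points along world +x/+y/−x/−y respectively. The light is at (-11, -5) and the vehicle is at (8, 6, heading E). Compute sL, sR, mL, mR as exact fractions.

left sensor world pos  = (9, 8); dL² = 569
right sensor world pos = (9, 4); dR² = 481
sL = 90/569 = 90/569
sR = 90/481 = 90/481
mL = 1·sL + 1/2·sR = 68895/273689
mR = 0·sL + 1/2·sR = 45/481

90/569 90/481 68895/273689 45/481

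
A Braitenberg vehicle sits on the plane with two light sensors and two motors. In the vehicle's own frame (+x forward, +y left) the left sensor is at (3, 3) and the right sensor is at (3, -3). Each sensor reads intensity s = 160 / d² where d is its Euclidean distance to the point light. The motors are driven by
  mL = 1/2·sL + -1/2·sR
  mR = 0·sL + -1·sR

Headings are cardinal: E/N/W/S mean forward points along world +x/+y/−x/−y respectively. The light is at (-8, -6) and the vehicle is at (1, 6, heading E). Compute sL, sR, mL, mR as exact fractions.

left sensor world pos  = (4, 9); dL² = 369
right sensor world pos = (4, 3); dR² = 225
sL = 160/369 = 160/369
sR = 160/225 = 32/45
mL = 1/2·sL + -1/2·sR = -256/1845
mR = 0·sL + -1·sR = -32/45

160/369 32/45 -256/1845 -32/45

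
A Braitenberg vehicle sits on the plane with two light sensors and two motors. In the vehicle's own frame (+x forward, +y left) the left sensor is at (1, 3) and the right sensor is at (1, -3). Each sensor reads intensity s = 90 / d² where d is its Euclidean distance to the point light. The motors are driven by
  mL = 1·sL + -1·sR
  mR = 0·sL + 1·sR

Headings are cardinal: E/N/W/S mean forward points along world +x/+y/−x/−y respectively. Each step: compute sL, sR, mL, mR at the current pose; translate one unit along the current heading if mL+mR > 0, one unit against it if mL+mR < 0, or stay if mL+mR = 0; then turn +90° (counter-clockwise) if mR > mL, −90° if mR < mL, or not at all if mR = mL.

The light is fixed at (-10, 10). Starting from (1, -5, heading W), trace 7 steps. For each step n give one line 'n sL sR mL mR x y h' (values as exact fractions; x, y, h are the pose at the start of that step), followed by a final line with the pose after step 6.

0 45/212 45/122 -2025/12932 45/122 1 -5 W
1 18/85 18/61 -432/5185 18/61 0 -5 S
2 9/29 45/241 864/6989 45/241 0 -6 E
3 90/289 90/421 11880/121669 90/421 1 -6 N
4 45/212 45/122 -2025/12932 45/122 1 -5 W
5 18/85 18/61 -432/5185 18/61 0 -5 S
6 9/29 45/241 864/6989 45/241 0 -6 E
final 1 -6 N

n=0: pose=(1,-5,W); sL=45/212, sR=45/122; mL=-2025/12932, mR=45/122; mL+mR=45/212 → advance +1; mR−mL=6795/12932 → turn +1·90°
n=1: pose=(0,-5,S); sL=18/85, sR=18/61; mL=-432/5185, mR=18/61; mL+mR=18/85 → advance +1; mR−mL=1962/5185 → turn +1·90°
n=2: pose=(0,-6,E); sL=9/29, sR=45/241; mL=864/6989, mR=45/241; mL+mR=9/29 → advance +1; mR−mL=441/6989 → turn +1·90°
n=3: pose=(1,-6,N); sL=90/289, sR=90/421; mL=11880/121669, mR=90/421; mL+mR=90/289 → advance +1; mR−mL=14130/121669 → turn +1·90°
n=4: pose=(1,-5,W); sL=45/212, sR=45/122; mL=-2025/12932, mR=45/122; mL+mR=45/212 → advance +1; mR−mL=6795/12932 → turn +1·90°
n=5: pose=(0,-5,S); sL=18/85, sR=18/61; mL=-432/5185, mR=18/61; mL+mR=18/85 → advance +1; mR−mL=1962/5185 → turn +1·90°
n=6: pose=(0,-6,E); sL=9/29, sR=45/241; mL=864/6989, mR=45/241; mL+mR=9/29 → advance +1; mR−mL=441/6989 → turn +1·90°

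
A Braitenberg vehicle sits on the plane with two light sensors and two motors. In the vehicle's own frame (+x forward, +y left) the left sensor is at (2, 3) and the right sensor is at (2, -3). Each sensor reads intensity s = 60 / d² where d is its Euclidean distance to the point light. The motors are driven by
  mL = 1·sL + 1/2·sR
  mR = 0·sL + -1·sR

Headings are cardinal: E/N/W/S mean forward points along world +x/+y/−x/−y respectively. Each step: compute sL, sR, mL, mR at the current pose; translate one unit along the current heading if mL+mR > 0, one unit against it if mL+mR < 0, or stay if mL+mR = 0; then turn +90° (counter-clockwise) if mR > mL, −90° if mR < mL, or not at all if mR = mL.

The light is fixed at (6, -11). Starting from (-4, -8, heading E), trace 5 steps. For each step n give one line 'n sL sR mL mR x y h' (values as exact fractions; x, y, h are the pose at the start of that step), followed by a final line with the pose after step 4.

0 3/5 15/16 171/160 -15/16 -4 -8 E
1 60/37 12/29 1962/1073 -12/29 -3 -8 S
2 30/61 30/73 3105/4453 -30/73 -3 -9 W
3 12/37 12/13 378/481 -12/13 -4 -9 N
4 3/4 15/17 81/68 -15/17 -4 -10 E
final -3 -10 S

n=0: pose=(-4,-8,E); sL=3/5, sR=15/16; mL=171/160, mR=-15/16; mL+mR=21/160 → advance +1; mR−mL=-321/160 → turn -1·90°
n=1: pose=(-3,-8,S); sL=60/37, sR=12/29; mL=1962/1073, mR=-12/29; mL+mR=1518/1073 → advance +1; mR−mL=-2406/1073 → turn -1·90°
n=2: pose=(-3,-9,W); sL=30/61, sR=30/73; mL=3105/4453, mR=-30/73; mL+mR=1275/4453 → advance +1; mR−mL=-4935/4453 → turn -1·90°
n=3: pose=(-4,-9,N); sL=12/37, sR=12/13; mL=378/481, mR=-12/13; mL+mR=-66/481 → advance -1; mR−mL=-822/481 → turn -1·90°
n=4: pose=(-4,-10,E); sL=3/4, sR=15/17; mL=81/68, mR=-15/17; mL+mR=21/68 → advance +1; mR−mL=-141/68 → turn -1·90°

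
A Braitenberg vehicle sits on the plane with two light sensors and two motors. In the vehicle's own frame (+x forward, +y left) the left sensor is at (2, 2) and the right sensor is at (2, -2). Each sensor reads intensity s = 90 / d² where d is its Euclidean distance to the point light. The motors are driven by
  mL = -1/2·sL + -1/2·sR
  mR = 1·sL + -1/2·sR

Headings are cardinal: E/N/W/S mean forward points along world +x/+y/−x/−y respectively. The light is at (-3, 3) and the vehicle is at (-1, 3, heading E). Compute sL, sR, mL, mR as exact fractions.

left sensor world pos  = (1, 5); dL² = 20
right sensor world pos = (1, 1); dR² = 20
sL = 90/20 = 9/2
sR = 90/20 = 9/2
mL = -1/2·sL + -1/2·sR = -9/2
mR = 1·sL + -1/2·sR = 9/4

9/2 9/2 -9/2 9/4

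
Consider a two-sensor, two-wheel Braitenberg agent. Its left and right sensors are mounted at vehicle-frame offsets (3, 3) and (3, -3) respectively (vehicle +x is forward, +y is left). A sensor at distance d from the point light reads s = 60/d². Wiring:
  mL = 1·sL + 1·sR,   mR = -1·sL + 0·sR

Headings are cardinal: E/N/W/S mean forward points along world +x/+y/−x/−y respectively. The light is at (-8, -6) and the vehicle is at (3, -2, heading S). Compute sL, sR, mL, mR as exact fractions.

left sensor world pos  = (6, -5); dL² = 197
right sensor world pos = (0, -5); dR² = 65
sL = 60/197 = 60/197
sR = 60/65 = 12/13
mL = 1·sL + 1·sR = 3144/2561
mR = -1·sL + 0·sR = -60/197

60/197 12/13 3144/2561 -60/197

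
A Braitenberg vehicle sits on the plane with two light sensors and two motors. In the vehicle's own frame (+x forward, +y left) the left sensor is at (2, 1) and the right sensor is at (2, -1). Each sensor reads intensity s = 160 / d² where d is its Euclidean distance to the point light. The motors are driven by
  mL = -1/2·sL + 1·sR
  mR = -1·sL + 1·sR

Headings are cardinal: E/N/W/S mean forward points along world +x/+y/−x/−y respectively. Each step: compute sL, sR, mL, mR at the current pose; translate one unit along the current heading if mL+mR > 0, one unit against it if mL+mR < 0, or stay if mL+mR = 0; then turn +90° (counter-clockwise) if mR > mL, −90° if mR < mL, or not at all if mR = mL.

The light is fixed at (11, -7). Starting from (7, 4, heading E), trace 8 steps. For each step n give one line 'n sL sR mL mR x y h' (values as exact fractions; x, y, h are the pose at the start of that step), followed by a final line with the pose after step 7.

0 40/37 20/13 480/481 220/481 7 4 E
1 32/17 160/97 1168/1649 -384/1649 8 4 S
2 80/53 80/73 1320/3869 -1600/3869 8 3 W
3 160/153 32/29 2576/4437 256/4437 9 3 N
4 10/9 8/5 47/45 22/45 9 4 E
5 160/81 32/17 1232/1377 -128/1377 10 4 S
6 16/9 16/13 40/117 -64/117 10 3 W
7 32/29 32/29 16/29 0 11 3 N
final 11 4 E

n=0: pose=(7,4,E); sL=40/37, sR=20/13; mL=480/481, mR=220/481; mL+mR=700/481 → advance +1; mR−mL=-20/37 → turn -1·90°
n=1: pose=(8,4,S); sL=32/17, sR=160/97; mL=1168/1649, mR=-384/1649; mL+mR=784/1649 → advance +1; mR−mL=-16/17 → turn -1·90°
n=2: pose=(8,3,W); sL=80/53, sR=80/73; mL=1320/3869, mR=-1600/3869; mL+mR=-280/3869 → advance -1; mR−mL=-40/53 → turn -1·90°
n=3: pose=(9,3,N); sL=160/153, sR=32/29; mL=2576/4437, mR=256/4437; mL+mR=944/1479 → advance +1; mR−mL=-80/153 → turn -1·90°
n=4: pose=(9,4,E); sL=10/9, sR=8/5; mL=47/45, mR=22/45; mL+mR=23/15 → advance +1; mR−mL=-5/9 → turn -1·90°
n=5: pose=(10,4,S); sL=160/81, sR=32/17; mL=1232/1377, mR=-128/1377; mL+mR=368/459 → advance +1; mR−mL=-80/81 → turn -1·90°
n=6: pose=(10,3,W); sL=16/9, sR=16/13; mL=40/117, mR=-64/117; mL+mR=-8/39 → advance -1; mR−mL=-8/9 → turn -1·90°
n=7: pose=(11,3,N); sL=32/29, sR=32/29; mL=16/29, mR=0; mL+mR=16/29 → advance +1; mR−mL=-16/29 → turn -1·90°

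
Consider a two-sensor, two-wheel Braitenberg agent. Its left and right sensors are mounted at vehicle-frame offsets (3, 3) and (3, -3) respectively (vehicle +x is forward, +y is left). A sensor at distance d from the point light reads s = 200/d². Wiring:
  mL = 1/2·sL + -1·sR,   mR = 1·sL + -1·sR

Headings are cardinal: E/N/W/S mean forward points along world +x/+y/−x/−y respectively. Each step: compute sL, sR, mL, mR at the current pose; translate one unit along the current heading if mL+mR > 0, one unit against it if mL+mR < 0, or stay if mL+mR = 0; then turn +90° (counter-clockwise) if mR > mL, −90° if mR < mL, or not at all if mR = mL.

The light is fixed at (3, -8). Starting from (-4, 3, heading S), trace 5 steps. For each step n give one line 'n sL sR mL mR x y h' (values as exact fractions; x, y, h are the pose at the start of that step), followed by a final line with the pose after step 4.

0 5/2 50/41 5/164 105/82 -4 3 S
1 40/37 40/13 -1220/481 -960/481 -4 2 E
2 20/29 100/97 -1930/2813 -960/2813 -5 2 N
3 200/157 40/53 -980/8321 4320/8321 -5 1 W
4 25/9 10/9 5/18 5/3 -6 1 S
final -6 0 E

n=0: pose=(-4,3,S); sL=5/2, sR=50/41; mL=5/164, mR=105/82; mL+mR=215/164 → advance +1; mR−mL=5/4 → turn +1·90°
n=1: pose=(-4,2,E); sL=40/37, sR=40/13; mL=-1220/481, mR=-960/481; mL+mR=-2180/481 → advance -1; mR−mL=20/37 → turn +1·90°
n=2: pose=(-5,2,N); sL=20/29, sR=100/97; mL=-1930/2813, mR=-960/2813; mL+mR=-2890/2813 → advance -1; mR−mL=10/29 → turn +1·90°
n=3: pose=(-5,1,W); sL=200/157, sR=40/53; mL=-980/8321, mR=4320/8321; mL+mR=3340/8321 → advance +1; mR−mL=100/157 → turn +1·90°
n=4: pose=(-6,1,S); sL=25/9, sR=10/9; mL=5/18, mR=5/3; mL+mR=35/18 → advance +1; mR−mL=25/18 → turn +1·90°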